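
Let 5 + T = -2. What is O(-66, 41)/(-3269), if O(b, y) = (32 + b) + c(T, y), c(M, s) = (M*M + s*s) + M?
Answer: -1689/3269 ≈ -0.51667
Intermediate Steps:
T = -7 (T = -5 - 2 = -7)
c(M, s) = M + M**2 + s**2 (c(M, s) = (M**2 + s**2) + M = M + M**2 + s**2)
O(b, y) = 74 + b + y**2 (O(b, y) = (32 + b) + (-7 + (-7)**2 + y**2) = (32 + b) + (-7 + 49 + y**2) = (32 + b) + (42 + y**2) = 74 + b + y**2)
O(-66, 41)/(-3269) = (74 - 66 + 41**2)/(-3269) = (74 - 66 + 1681)*(-1/3269) = 1689*(-1/3269) = -1689/3269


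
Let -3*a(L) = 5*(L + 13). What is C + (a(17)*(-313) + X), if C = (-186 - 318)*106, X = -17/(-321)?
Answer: -12125437/321 ≈ -37774.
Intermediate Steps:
a(L) = -65/3 - 5*L/3 (a(L) = -5*(L + 13)/3 = -5*(13 + L)/3 = -(65 + 5*L)/3 = -65/3 - 5*L/3)
X = 17/321 (X = -17*(-1/321) = 17/321 ≈ 0.052960)
C = -53424 (C = -504*106 = -53424)
C + (a(17)*(-313) + X) = -53424 + ((-65/3 - 5/3*17)*(-313) + 17/321) = -53424 + ((-65/3 - 85/3)*(-313) + 17/321) = -53424 + (-50*(-313) + 17/321) = -53424 + (15650 + 17/321) = -53424 + 5023667/321 = -12125437/321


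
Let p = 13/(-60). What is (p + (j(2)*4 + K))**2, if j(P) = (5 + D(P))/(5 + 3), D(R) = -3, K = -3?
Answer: 17689/3600 ≈ 4.9136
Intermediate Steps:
j(P) = 1/4 (j(P) = (5 - 3)/(5 + 3) = 2/8 = 2*(1/8) = 1/4)
p = -13/60 (p = 13*(-1/60) = -13/60 ≈ -0.21667)
(p + (j(2)*4 + K))**2 = (-13/60 + ((1/4)*4 - 3))**2 = (-13/60 + (1 - 3))**2 = (-13/60 - 2)**2 = (-133/60)**2 = 17689/3600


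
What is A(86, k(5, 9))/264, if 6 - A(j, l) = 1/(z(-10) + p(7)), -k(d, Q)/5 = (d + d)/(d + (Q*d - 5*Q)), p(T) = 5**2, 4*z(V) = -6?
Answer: 35/1551 ≈ 0.022566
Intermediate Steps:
z(V) = -3/2 (z(V) = (1/4)*(-6) = -3/2)
p(T) = 25
k(d, Q) = -10*d/(d - 5*Q + Q*d) (k(d, Q) = -5*(d + d)/(d + (Q*d - 5*Q)) = -5*2*d/(d + (-5*Q + Q*d)) = -5*2*d/(d - 5*Q + Q*d) = -10*d/(d - 5*Q + Q*d))
A(j, l) = 280/47 (A(j, l) = 6 - 1/(-3/2 + 25) = 6 - 1/47/2 = 6 - 1*2/47 = 6 - 2/47 = 280/47)
A(86, k(5, 9))/264 = (280/47)/264 = (280/47)*(1/264) = 35/1551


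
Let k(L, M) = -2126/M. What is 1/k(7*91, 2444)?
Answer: -1222/1063 ≈ -1.1496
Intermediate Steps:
1/k(7*91, 2444) = 1/(-2126/2444) = 1/(-2126*1/2444) = 1/(-1063/1222) = -1222/1063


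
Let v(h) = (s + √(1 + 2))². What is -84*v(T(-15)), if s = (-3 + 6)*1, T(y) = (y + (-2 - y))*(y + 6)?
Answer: -1008 - 504*√3 ≈ -1881.0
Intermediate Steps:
T(y) = -12 - 2*y (T(y) = -2*(6 + y) = -12 - 2*y)
s = 3 (s = 3*1 = 3)
v(h) = (3 + √3)² (v(h) = (3 + √(1 + 2))² = (3 + √3)²)
-84*v(T(-15)) = -84*(3 + √3)²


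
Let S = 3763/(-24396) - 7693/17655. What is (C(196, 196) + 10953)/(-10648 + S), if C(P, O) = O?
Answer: -14959505220/14288065073 ≈ -1.0470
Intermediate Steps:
S = -791633/1341780 (S = 3763*(-1/24396) - 7693*1/17655 = -3763/24396 - 7693/17655 = -791633/1341780 ≈ -0.58999)
(C(196, 196) + 10953)/(-10648 + S) = (196 + 10953)/(-10648 - 791633/1341780) = 11149/(-14288065073/1341780) = 11149*(-1341780/14288065073) = -14959505220/14288065073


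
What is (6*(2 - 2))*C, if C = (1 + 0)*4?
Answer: 0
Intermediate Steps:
C = 4 (C = 1*4 = 4)
(6*(2 - 2))*C = (6*(2 - 2))*4 = (6*0)*4 = 0*4 = 0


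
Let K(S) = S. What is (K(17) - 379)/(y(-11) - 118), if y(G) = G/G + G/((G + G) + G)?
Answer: 543/175 ≈ 3.1029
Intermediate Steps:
y(G) = 4/3 (y(G) = 1 + G/(2*G + G) = 1 + G/((3*G)) = 1 + G*(1/(3*G)) = 1 + ⅓ = 4/3)
(K(17) - 379)/(y(-11) - 118) = (17 - 379)/(4/3 - 118) = -362/(-350/3) = -362*(-3/350) = 543/175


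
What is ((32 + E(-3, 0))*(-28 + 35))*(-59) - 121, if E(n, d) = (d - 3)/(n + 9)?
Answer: -26261/2 ≈ -13131.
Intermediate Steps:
E(n, d) = (-3 + d)/(9 + n)
((32 + E(-3, 0))*(-28 + 35))*(-59) - 121 = ((32 + (-3 + 0)/(9 - 3))*(-28 + 35))*(-59) - 121 = ((32 - 3/6)*7)*(-59) - 121 = ((32 + (⅙)*(-3))*7)*(-59) - 121 = ((32 - ½)*7)*(-59) - 121 = ((63/2)*7)*(-59) - 121 = (441/2)*(-59) - 121 = -26019/2 - 121 = -26261/2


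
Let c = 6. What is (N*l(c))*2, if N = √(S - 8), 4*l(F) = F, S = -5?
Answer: 3*I*√13 ≈ 10.817*I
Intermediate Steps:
l(F) = F/4
N = I*√13 (N = √(-5 - 8) = √(-13) = I*√13 ≈ 3.6056*I)
(N*l(c))*2 = ((I*√13)*((¼)*6))*2 = ((I*√13)*(3/2))*2 = (3*I*√13/2)*2 = 3*I*√13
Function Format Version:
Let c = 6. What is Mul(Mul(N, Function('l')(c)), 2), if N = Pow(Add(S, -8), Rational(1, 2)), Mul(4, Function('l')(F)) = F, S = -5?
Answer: Mul(3, I, Pow(13, Rational(1, 2))) ≈ Mul(10.817, I)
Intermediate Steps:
Function('l')(F) = Mul(Rational(1, 4), F)
N = Mul(I, Pow(13, Rational(1, 2))) (N = Pow(Add(-5, -8), Rational(1, 2)) = Pow(-13, Rational(1, 2)) = Mul(I, Pow(13, Rational(1, 2))) ≈ Mul(3.6056, I))
Mul(Mul(N, Function('l')(c)), 2) = Mul(Mul(Mul(I, Pow(13, Rational(1, 2))), Mul(Rational(1, 4), 6)), 2) = Mul(Mul(Mul(I, Pow(13, Rational(1, 2))), Rational(3, 2)), 2) = Mul(Mul(Rational(3, 2), I, Pow(13, Rational(1, 2))), 2) = Mul(3, I, Pow(13, Rational(1, 2)))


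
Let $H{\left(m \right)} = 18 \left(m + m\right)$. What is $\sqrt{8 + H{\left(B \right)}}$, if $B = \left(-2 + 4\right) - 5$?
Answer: $10 i \approx 10.0 i$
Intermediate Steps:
$B = -3$ ($B = 2 - 5 = -3$)
$H{\left(m \right)} = 36 m$ ($H{\left(m \right)} = 18 \cdot 2 m = 36 m$)
$\sqrt{8 + H{\left(B \right)}} = \sqrt{8 + 36 \left(-3\right)} = \sqrt{8 - 108} = \sqrt{-100} = 10 i$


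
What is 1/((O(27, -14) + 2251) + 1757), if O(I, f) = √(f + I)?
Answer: 4008/16064051 - √13/16064051 ≈ 0.00024928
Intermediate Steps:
O(I, f) = √(I + f)
1/((O(27, -14) + 2251) + 1757) = 1/((√(27 - 14) + 2251) + 1757) = 1/((√13 + 2251) + 1757) = 1/((2251 + √13) + 1757) = 1/(4008 + √13)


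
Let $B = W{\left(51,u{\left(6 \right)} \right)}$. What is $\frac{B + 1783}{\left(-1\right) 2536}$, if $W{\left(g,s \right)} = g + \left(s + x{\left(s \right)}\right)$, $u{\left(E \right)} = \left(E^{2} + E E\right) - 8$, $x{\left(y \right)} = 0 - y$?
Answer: $- \frac{917}{1268} \approx -0.72319$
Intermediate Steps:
$x{\left(y \right)} = - y$
$u{\left(E \right)} = -8 + 2 E^{2}$ ($u{\left(E \right)} = \left(E^{2} + E^{2}\right) - 8 = 2 E^{2} - 8 = -8 + 2 E^{2}$)
$W{\left(g,s \right)} = g$ ($W{\left(g,s \right)} = g + \left(s - s\right) = g + 0 = g$)
$B = 51$
$\frac{B + 1783}{\left(-1\right) 2536} = \frac{51 + 1783}{\left(-1\right) 2536} = \frac{1834}{-2536} = 1834 \left(- \frac{1}{2536}\right) = - \frac{917}{1268}$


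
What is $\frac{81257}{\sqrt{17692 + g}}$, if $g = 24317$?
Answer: $\frac{7387 \sqrt{42009}}{3819} \approx 396.45$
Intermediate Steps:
$\frac{81257}{\sqrt{17692 + g}} = \frac{81257}{\sqrt{17692 + 24317}} = \frac{81257}{\sqrt{42009}} = 81257 \frac{\sqrt{42009}}{42009} = \frac{7387 \sqrt{42009}}{3819}$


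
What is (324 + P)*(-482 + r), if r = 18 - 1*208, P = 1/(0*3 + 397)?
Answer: -86438688/397 ≈ -2.1773e+5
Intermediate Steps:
P = 1/397 (P = 1/(0 + 397) = 1/397 ≈ 0.0025189)
r = -190 (r = 18 - 208 = -190)
(324 + P)*(-482 + r) = (324 + 1/397)*(-482 - 190) = (128629/397)*(-672) = -86438688/397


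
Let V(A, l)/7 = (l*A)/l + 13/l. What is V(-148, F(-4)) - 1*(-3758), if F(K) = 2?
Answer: 5535/2 ≈ 2767.5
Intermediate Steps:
V(A, l) = 7*A + 91/l (V(A, l) = 7*((l*A)/l + 13/l) = 7*((A*l)/l + 13/l) = 7*(A + 13/l) = 7*A + 91/l)
V(-148, F(-4)) - 1*(-3758) = (7*(-148) + 91/2) - 1*(-3758) = (-1036 + 91*(1/2)) + 3758 = (-1036 + 91/2) + 3758 = -1981/2 + 3758 = 5535/2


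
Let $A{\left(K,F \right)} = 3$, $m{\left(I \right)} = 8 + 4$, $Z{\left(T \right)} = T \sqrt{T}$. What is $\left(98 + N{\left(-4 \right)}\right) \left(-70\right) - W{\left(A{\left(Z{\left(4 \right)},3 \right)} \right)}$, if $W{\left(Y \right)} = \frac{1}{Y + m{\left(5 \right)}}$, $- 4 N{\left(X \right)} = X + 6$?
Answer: $- \frac{102376}{15} \approx -6825.1$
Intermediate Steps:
$Z{\left(T \right)} = T^{\frac{3}{2}}$
$m{\left(I \right)} = 12$
$N{\left(X \right)} = - \frac{3}{2} - \frac{X}{4}$ ($N{\left(X \right)} = - \frac{X + 6}{4} = - \frac{6 + X}{4} = - \frac{3}{2} - \frac{X}{4}$)
$W{\left(Y \right)} = \frac{1}{12 + Y}$ ($W{\left(Y \right)} = \frac{1}{Y + 12} = \frac{1}{12 + Y}$)
$\left(98 + N{\left(-4 \right)}\right) \left(-70\right) - W{\left(A{\left(Z{\left(4 \right)},3 \right)} \right)} = \left(98 - \frac{1}{2}\right) \left(-70\right) - \frac{1}{12 + 3} = \left(98 + \left(- \frac{3}{2} + 1\right)\right) \left(-70\right) - \frac{1}{15} = \left(98 - \frac{1}{2}\right) \left(-70\right) - \frac{1}{15} = \frac{195}{2} \left(-70\right) - \frac{1}{15} = -6825 - \frac{1}{15} = - \frac{102376}{15}$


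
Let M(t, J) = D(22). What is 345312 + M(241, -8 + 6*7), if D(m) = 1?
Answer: 345313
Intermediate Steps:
M(t, J) = 1
345312 + M(241, -8 + 6*7) = 345312 + 1 = 345313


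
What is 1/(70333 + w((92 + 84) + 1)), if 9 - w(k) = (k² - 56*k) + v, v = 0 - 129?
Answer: 1/49054 ≈ 2.0386e-5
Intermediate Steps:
v = -129
w(k) = 138 - k² + 56*k (w(k) = 9 - ((k² - 56*k) - 129) = 9 - (-129 + k² - 56*k) = 9 + (129 - k² + 56*k) = 138 - k² + 56*k)
1/(70333 + w((92 + 84) + 1)) = 1/(70333 + (138 - ((92 + 84) + 1)² + 56*((92 + 84) + 1))) = 1/(70333 + (138 - (176 + 1)² + 56*(176 + 1))) = 1/(70333 + (138 - 1*177² + 56*177)) = 1/(70333 + (138 - 1*31329 + 9912)) = 1/(70333 + (138 - 31329 + 9912)) = 1/(70333 - 21279) = 1/49054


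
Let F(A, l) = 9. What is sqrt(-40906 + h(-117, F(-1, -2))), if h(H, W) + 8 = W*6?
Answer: 6*I*sqrt(1135) ≈ 202.14*I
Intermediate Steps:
h(H, W) = -8 + 6*W (h(H, W) = -8 + W*6 = -8 + 6*W)
sqrt(-40906 + h(-117, F(-1, -2))) = sqrt(-40906 + (-8 + 6*9)) = sqrt(-40906 + (-8 + 54)) = sqrt(-40906 + 46) = sqrt(-40860) = 6*I*sqrt(1135)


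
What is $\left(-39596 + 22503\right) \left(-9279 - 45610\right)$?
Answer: $938217677$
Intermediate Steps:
$\left(-39596 + 22503\right) \left(-9279 - 45610\right) = \left(-17093\right) \left(-54889\right) = 938217677$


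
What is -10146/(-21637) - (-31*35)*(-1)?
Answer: -23465999/21637 ≈ -1084.5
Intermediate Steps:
-10146/(-21637) - (-31*35)*(-1) = -10146*(-1/21637) - (-1085)*(-1) = 10146/21637 - 1*1085 = 10146/21637 - 1085 = -23465999/21637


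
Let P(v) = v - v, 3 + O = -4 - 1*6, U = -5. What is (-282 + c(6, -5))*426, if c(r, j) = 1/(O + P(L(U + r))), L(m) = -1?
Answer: -1562142/13 ≈ -1.2016e+5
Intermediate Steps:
O = -13 (O = -3 + (-4 - 1*6) = -3 + (-4 - 6) = -3 - 10 = -13)
P(v) = 0
c(r, j) = -1/13 (c(r, j) = 1/(-13 + 0) = 1/(-13) = -1/13)
(-282 + c(6, -5))*426 = (-282 - 1/13)*426 = -3667/13*426 = -1562142/13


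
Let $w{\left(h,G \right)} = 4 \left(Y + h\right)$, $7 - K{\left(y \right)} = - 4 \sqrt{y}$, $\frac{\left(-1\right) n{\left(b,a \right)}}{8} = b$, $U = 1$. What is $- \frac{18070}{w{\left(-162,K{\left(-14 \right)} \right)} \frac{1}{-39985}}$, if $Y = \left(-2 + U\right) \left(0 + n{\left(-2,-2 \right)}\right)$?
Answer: $- \frac{361264475}{356} \approx -1.0148 \cdot 10^{6}$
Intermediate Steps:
$n{\left(b,a \right)} = - 8 b$
$K{\left(y \right)} = 7 + 4 \sqrt{y}$ ($K{\left(y \right)} = 7 - - 4 \sqrt{y} = 7 + 4 \sqrt{y}$)
$Y = -16$ ($Y = \left(-2 + 1\right) \left(0 - -16\right) = - (0 + 16) = \left(-1\right) 16 = -16$)
$w{\left(h,G \right)} = -64 + 4 h$ ($w{\left(h,G \right)} = 4 \left(-16 + h\right) = -64 + 4 h$)
$- \frac{18070}{w{\left(-162,K{\left(-14 \right)} \right)} \frac{1}{-39985}} = - \frac{18070}{\left(-64 + 4 \left(-162\right)\right) \frac{1}{-39985}} = - \frac{18070}{\left(-64 - 648\right) \left(- \frac{1}{39985}\right)} = - \frac{18070}{\left(-712\right) \left(- \frac{1}{39985}\right)} = - \frac{18070}{\frac{712}{39985}} = \left(-18070\right) \frac{39985}{712} = - \frac{361264475}{356}$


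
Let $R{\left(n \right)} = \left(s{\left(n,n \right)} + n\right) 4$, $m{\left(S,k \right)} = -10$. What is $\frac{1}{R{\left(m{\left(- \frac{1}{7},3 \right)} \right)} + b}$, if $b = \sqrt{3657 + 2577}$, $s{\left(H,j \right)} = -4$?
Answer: $\frac{28}{1549} + \frac{\sqrt{6234}}{3098} \approx 0.043562$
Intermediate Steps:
$b = \sqrt{6234} \approx 78.956$
$R{\left(n \right)} = -16 + 4 n$ ($R{\left(n \right)} = \left(-4 + n\right) 4 = -16 + 4 n$)
$\frac{1}{R{\left(m{\left(- \frac{1}{7},3 \right)} \right)} + b} = \frac{1}{\left(-16 + 4 \left(-10\right)\right) + \sqrt{6234}} = \frac{1}{\left(-16 - 40\right) + \sqrt{6234}} = \frac{1}{-56 + \sqrt{6234}}$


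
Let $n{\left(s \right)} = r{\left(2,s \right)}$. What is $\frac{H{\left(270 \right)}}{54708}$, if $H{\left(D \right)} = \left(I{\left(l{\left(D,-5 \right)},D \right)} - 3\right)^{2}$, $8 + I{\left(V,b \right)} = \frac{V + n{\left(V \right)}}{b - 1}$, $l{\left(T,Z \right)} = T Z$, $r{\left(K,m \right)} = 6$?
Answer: $\frac{18515809}{3958725588} \approx 0.0046772$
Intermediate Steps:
$n{\left(s \right)} = 6$
$I{\left(V,b \right)} = -8 + \frac{6 + V}{-1 + b}$ ($I{\left(V,b \right)} = -8 + \frac{V + 6}{b - 1} = -8 + \frac{6 + V}{-1 + b}$)
$H{\left(D \right)} = \left(-3 + \frac{14 - 13 D}{-1 + D}\right)^{2}$ ($H{\left(D \right)} = \left(\frac{14 + D \left(-5\right) - 8 D}{-1 + D} - 3\right)^{2} = \left(\frac{14 - 5 D - 8 D}{-1 + D} - 3\right)^{2} = \left(\frac{14 - 13 D}{-1 + D} - 3\right)^{2} = \left(-3 + \frac{14 - 13 D}{-1 + D}\right)^{2}$)
$\frac{H{\left(270 \right)}}{54708} = \frac{\frac{1}{\left(-1 + 270\right)^{2}} \left(-17 + 16 \cdot 270\right)^{2}}{54708} = \frac{\left(-17 + 4320\right)^{2}}{72361} \cdot \frac{1}{54708} = \frac{4303^{2}}{72361} \cdot \frac{1}{54708} = \frac{1}{72361} \cdot 18515809 \cdot \frac{1}{54708} = \frac{18515809}{72361} \cdot \frac{1}{54708} = \frac{18515809}{3958725588}$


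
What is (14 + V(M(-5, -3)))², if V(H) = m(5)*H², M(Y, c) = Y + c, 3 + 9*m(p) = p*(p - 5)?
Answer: 484/9 ≈ 53.778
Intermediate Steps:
m(p) = -⅓ + p*(-5 + p)/9 (m(p) = -⅓ + (p*(p - 5))/9 = -⅓ + (p*(-5 + p))/9 = -⅓ + p*(-5 + p)/9)
V(H) = -H²/3 (V(H) = (-⅓ - 5/9*5 + (⅑)*5²)*H² = (-⅓ - 25/9 + (⅑)*25)*H² = (-⅓ - 25/9 + 25/9)*H² = -H²/3)
(14 + V(M(-5, -3)))² = (14 - (-5 - 3)²/3)² = (14 - ⅓*(-8)²)² = (14 - ⅓*64)² = (14 - 64/3)² = (-22/3)² = 484/9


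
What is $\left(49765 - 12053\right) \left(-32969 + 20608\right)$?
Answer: $-466158032$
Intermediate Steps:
$\left(49765 - 12053\right) \left(-32969 + 20608\right) = 37712 \left(-12361\right) = -466158032$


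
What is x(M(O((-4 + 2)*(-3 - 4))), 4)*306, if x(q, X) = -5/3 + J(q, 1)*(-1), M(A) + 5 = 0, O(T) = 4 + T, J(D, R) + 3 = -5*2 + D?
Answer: 4998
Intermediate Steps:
J(D, R) = -13 + D (J(D, R) = -3 + (-5*2 + D) = -3 + (-10 + D) = -13 + D)
M(A) = -5 (M(A) = -5 + 0 = -5)
x(q, X) = 34/3 - q (x(q, X) = -5/3 + (-13 + q)*(-1) = -5*⅓ + (13 - q) = -5/3 + (13 - q) = 34/3 - q)
x(M(O((-4 + 2)*(-3 - 4))), 4)*306 = (34/3 - 1*(-5))*306 = (34/3 + 5)*306 = (49/3)*306 = 4998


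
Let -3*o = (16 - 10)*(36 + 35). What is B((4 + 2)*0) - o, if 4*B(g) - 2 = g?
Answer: 285/2 ≈ 142.50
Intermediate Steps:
B(g) = 1/2 + g/4
o = -142 (o = -(16 - 10)*(36 + 35)/3 = -2*71 = -1/3*426 = -142)
B((4 + 2)*0) - o = (1/2 + ((4 + 2)*0)/4) - 1*(-142) = (1/2 + (6*0)/4) + 142 = (1/2 + (1/4)*0) + 142 = (1/2 + 0) + 142 = 1/2 + 142 = 285/2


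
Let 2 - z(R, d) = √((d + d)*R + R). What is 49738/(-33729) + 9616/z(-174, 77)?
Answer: -346478342/454903023 + 4808*I*√26970/13487 ≈ -0.76165 + 58.545*I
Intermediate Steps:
z(R, d) = 2 - √(R + 2*R*d) (z(R, d) = 2 - √((d + d)*R + R) = 2 - √((2*d)*R + R) = 2 - √(2*R*d + R) = 2 - √(R + 2*R*d))
49738/(-33729) + 9616/z(-174, 77) = 49738/(-33729) + 9616/(2 - √(-174*(1 + 2*77))) = 49738*(-1/33729) + 9616/(2 - √(-174*(1 + 154))) = -49738/33729 + 9616/(2 - √(-174*155)) = -49738/33729 + 9616/(2 - √(-26970)) = -49738/33729 + 9616/(2 - I*√26970)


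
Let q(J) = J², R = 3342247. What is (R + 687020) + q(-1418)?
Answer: 6039991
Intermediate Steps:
(R + 687020) + q(-1418) = (3342247 + 687020) + (-1418)² = 4029267 + 2010724 = 6039991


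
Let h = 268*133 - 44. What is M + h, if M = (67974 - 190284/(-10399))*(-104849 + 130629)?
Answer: 18228168444200/10399 ≈ 1.7529e+9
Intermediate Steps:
M = 18227798239800/10399 (M = (67974 - 190284*(-1/10399))*25780 = (67974 + 190284/10399)*25780 = (707051910/10399)*25780 = 18227798239800/10399 ≈ 1.7528e+9)
h = 35600 (h = 35644 - 44 = 35600)
M + h = 18227798239800/10399 + 35600 = 18228168444200/10399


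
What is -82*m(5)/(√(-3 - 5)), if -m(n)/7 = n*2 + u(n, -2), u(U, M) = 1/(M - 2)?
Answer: -11193*I*√2/8 ≈ -1978.7*I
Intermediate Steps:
u(U, M) = 1/(-2 + M)
m(n) = 7/4 - 14*n (m(n) = -7*(n*2 + 1/(-2 - 2)) = -7*(2*n + 1/(-4)) = -7*(2*n - ¼) = -7*(-¼ + 2*n) = 7/4 - 14*n)
-82*m(5)/(√(-3 - 5)) = -82*(7/4 - 14*5)/(√(-3 - 5)) = -82*(7/4 - 70)/(√(-8)) = -(-11193)/(2*(2*I*√2)) = -(-11193)*(-I*√2/4)/2 = -11193*I*√2/8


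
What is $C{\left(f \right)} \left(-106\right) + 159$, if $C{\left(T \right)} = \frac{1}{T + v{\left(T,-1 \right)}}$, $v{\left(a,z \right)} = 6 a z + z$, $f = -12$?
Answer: $\frac{9275}{59} \approx 157.2$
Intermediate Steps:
$v{\left(a,z \right)} = z + 6 a z$ ($v{\left(a,z \right)} = 6 a z + z = z + 6 a z$)
$C{\left(T \right)} = \frac{1}{-1 - 5 T}$ ($C{\left(T \right)} = \frac{1}{T - \left(1 + 6 T\right)} = \frac{1}{-1 - 5 T}$)
$C{\left(f \right)} \left(-106\right) + 159 = - \frac{1}{1 + 5 \left(-12\right)} \left(-106\right) + 159 = - \frac{1}{1 - 60} \left(-106\right) + 159 = - \frac{1}{-59} \left(-106\right) + 159 = \left(-1\right) \left(- \frac{1}{59}\right) \left(-106\right) + 159 = \frac{1}{59} \left(-106\right) + 159 = - \frac{106}{59} + 159 = \frac{9275}{59}$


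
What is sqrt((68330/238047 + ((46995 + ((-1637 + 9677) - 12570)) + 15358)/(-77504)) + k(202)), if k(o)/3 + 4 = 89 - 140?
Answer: I*sqrt(880002963555015323877)/2306199336 ≈ 12.863*I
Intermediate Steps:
k(o) = -165 (k(o) = -12 + 3*(89 - 140) = -12 + 3*(-51) = -12 - 153 = -165)
sqrt((68330/238047 + ((46995 + ((-1637 + 9677) - 12570)) + 15358)/(-77504)) + k(202)) = sqrt((68330/238047 + ((46995 + ((-1637 + 9677) - 12570)) + 15358)/(-77504)) - 165) = sqrt((68330*(1/238047) + ((46995 + (8040 - 12570)) + 15358)*(-1/77504)) - 165) = sqrt((68330/238047 + ((46995 - 4530) + 15358)*(-1/77504)) - 165) = sqrt((68330/238047 + (42465 + 15358)*(-1/77504)) - 165) = sqrt((68330/238047 + 57823*(-1/77504)) - 165) = sqrt((68330/238047 - 57823/77504) - 165) = sqrt(-8468743361/18449594688 - 165) = sqrt(-3052651866881/18449594688) = I*sqrt(880002963555015323877)/2306199336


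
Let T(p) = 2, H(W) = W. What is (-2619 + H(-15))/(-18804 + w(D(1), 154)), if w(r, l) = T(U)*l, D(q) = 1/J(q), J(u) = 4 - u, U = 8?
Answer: 1317/9248 ≈ 0.14241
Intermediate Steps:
D(q) = 1/(4 - q)
w(r, l) = 2*l
(-2619 + H(-15))/(-18804 + w(D(1), 154)) = (-2619 - 15)/(-18804 + 2*154) = -2634/(-18804 + 308) = -2634/(-18496) = -2634*(-1/18496) = 1317/9248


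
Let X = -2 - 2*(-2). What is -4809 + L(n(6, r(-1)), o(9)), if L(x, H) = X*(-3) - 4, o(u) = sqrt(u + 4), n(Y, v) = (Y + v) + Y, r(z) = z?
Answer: -4819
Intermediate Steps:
n(Y, v) = v + 2*Y
o(u) = sqrt(4 + u)
X = 2 (X = -2 + 4 = 2)
L(x, H) = -10 (L(x, H) = 2*(-3) - 4 = -6 - 4 = -10)
-4809 + L(n(6, r(-1)), o(9)) = -4809 - 10 = -4819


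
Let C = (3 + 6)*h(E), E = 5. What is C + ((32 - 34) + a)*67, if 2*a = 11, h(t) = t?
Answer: 559/2 ≈ 279.50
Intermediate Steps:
a = 11/2 (a = (½)*11 = 11/2 ≈ 5.5000)
C = 45 (C = (3 + 6)*5 = 9*5 = 45)
C + ((32 - 34) + a)*67 = 45 + ((32 - 34) + 11/2)*67 = 45 + (-2 + 11/2)*67 = 45 + (7/2)*67 = 45 + 469/2 = 559/2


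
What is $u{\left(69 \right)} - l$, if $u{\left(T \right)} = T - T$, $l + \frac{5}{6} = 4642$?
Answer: $- \frac{27847}{6} \approx -4641.2$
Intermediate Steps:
$l = \frac{27847}{6}$ ($l = - \frac{5}{6} + 4642 = \frac{27847}{6} \approx 4641.2$)
$u{\left(T \right)} = 0$
$u{\left(69 \right)} - l = 0 - \frac{27847}{6} = - \frac{27847}{6}$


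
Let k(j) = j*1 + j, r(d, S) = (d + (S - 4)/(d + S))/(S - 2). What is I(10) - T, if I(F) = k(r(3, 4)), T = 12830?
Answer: -12827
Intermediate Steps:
r(d, S) = (d + (-4 + S)/(S + d))/(-2 + S)
k(j) = 2*j (k(j) = j + j = 2*j)
I(F) = 3 (I(F) = 2*((-4 + 4 + 3² + 4*3)/(4² - 2*4 - 2*3 + 4*3)) = 2*((-4 + 4 + 9 + 12)/(16 - 8 - 6 + 12)) = 2*(21/14) = 2*((1/14)*21) = 2*(3/2) = 3)
I(10) - T = 3 - 1*12830 = 3 - 12830 = -12827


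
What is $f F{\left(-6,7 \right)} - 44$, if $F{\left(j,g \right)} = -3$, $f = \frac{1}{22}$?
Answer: $- \frac{971}{22} \approx -44.136$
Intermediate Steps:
$f = \frac{1}{22} \approx 0.045455$
$f F{\left(-6,7 \right)} - 44 = \frac{1}{22} \left(-3\right) - 44 = - \frac{3}{22} - 44 = - \frac{971}{22}$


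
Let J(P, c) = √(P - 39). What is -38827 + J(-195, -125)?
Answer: -38827 + 3*I*√26 ≈ -38827.0 + 15.297*I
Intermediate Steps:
J(P, c) = √(-39 + P)
-38827 + J(-195, -125) = -38827 + √(-39 - 195) = -38827 + √(-234) = -38827 + 3*I*√26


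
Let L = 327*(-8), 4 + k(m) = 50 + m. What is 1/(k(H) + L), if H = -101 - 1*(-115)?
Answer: -1/2556 ≈ -0.00039124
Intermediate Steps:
H = 14 (H = -101 + 115 = 14)
k(m) = 46 + m (k(m) = -4 + (50 + m) = 46 + m)
L = -2616
1/(k(H) + L) = 1/((46 + 14) - 2616) = 1/(60 - 2616) = 1/(-2556) = -1/2556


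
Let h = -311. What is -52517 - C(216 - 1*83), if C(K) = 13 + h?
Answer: -52219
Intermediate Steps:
C(K) = -298 (C(K) = 13 - 311 = -298)
-52517 - C(216 - 1*83) = -52517 - 1*(-298) = -52517 + 298 = -52219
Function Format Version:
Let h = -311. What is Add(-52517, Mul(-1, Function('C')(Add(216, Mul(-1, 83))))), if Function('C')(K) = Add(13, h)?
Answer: -52219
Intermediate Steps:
Function('C')(K) = -298 (Function('C')(K) = Add(13, -311) = -298)
Add(-52517, Mul(-1, Function('C')(Add(216, Mul(-1, 83))))) = Add(-52517, Mul(-1, -298)) = Add(-52517, 298) = -52219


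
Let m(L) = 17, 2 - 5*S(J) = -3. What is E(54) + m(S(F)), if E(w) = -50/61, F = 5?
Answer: 987/61 ≈ 16.180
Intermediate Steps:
S(J) = 1 (S(J) = ⅖ - ⅕*(-3) = ⅖ + ⅗ = 1)
E(w) = -50/61 (E(w) = -50*1/61 = -50/61)
E(54) + m(S(F)) = -50/61 + 17 = 987/61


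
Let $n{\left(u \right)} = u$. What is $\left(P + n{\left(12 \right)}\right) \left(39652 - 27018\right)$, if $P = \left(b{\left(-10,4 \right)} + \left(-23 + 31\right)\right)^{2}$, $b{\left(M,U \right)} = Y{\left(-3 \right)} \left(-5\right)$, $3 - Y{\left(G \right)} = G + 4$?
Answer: $202144$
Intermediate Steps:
$Y{\left(G \right)} = -1 - G$ ($Y{\left(G \right)} = 3 - \left(G + 4\right) = 3 - \left(4 + G\right) = -1 - G$)
$b{\left(M,U \right)} = -10$ ($b{\left(M,U \right)} = \left(-1 - -3\right) \left(-5\right) = \left(-1 + 3\right) \left(-5\right) = 2 \left(-5\right) = -10$)
$P = 4$ ($P = \left(-10 + \left(-23 + 31\right)\right)^{2} = \left(-10 + 8\right)^{2} = \left(-2\right)^{2} = 4$)
$\left(P + n{\left(12 \right)}\right) \left(39652 - 27018\right) = \left(4 + 12\right) \left(39652 - 27018\right) = 16 \cdot 12634 = 202144$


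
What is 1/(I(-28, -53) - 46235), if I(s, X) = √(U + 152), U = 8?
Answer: -9247/427535013 - 4*√10/2137675065 ≈ -2.1635e-5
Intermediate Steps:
I(s, X) = 4*√10 (I(s, X) = √(8 + 152) = √160 = 4*√10)
1/(I(-28, -53) - 46235) = 1/(4*√10 - 46235) = 1/(-46235 + 4*√10)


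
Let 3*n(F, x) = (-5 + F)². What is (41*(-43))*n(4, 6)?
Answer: -1763/3 ≈ -587.67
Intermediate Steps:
n(F, x) = (-5 + F)²/3
(41*(-43))*n(4, 6) = (41*(-43))*((-5 + 4)²/3) = -1763*(-1)²/3 = -1763/3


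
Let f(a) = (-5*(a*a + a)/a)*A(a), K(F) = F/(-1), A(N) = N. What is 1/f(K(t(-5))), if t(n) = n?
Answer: -1/150 ≈ -0.0066667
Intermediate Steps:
K(F) = -F (K(F) = F*(-1) = -F)
f(a) = -5*a - 5*a² (f(a) = (-5*(a*a + a)/a)*a = (-5*(a² + a)/a)*a = (-5*(a + a²)/a)*a = -5*a - 5*a²)
1/f(K(t(-5))) = 1/(-5*(-1*(-5))*(1 - 1*(-5))) = 1/(-5*5*(1 + 5)) = 1/(-5*5*6) = 1/(-150) = -1/150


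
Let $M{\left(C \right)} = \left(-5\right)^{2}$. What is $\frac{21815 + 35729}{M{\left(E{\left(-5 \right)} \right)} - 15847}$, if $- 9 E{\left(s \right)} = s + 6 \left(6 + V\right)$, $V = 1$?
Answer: $- \frac{28772}{7911} \approx -3.637$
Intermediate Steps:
$E{\left(s \right)} = - \frac{14}{3} - \frac{s}{9}$ ($E{\left(s \right)} = - \frac{s + 6 \left(6 + 1\right)}{9} = - \frac{s + 6 \cdot 7}{9} = - \frac{s + 42}{9} = - \frac{42 + s}{9} = - \frac{14}{3} - \frac{s}{9}$)
$M{\left(C \right)} = 25$
$\frac{21815 + 35729}{M{\left(E{\left(-5 \right)} \right)} - 15847} = \frac{21815 + 35729}{25 - 15847} = \frac{57544}{-15822} = 57544 \left(- \frac{1}{15822}\right) = - \frac{28772}{7911}$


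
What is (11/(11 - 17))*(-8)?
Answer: 44/3 ≈ 14.667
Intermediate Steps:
(11/(11 - 17))*(-8) = (11/(-6))*(-8) = -⅙*11*(-8) = -11/6*(-8) = 44/3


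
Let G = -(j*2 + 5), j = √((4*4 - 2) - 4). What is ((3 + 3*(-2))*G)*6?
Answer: 90 + 36*√10 ≈ 203.84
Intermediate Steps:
j = √10 (j = √((16 - 2) - 4) = √(14 - 4) = √10 ≈ 3.1623)
G = -5 - 2*√10 (G = -(√10*2 + 5) = -(2*√10 + 5) = -(5 + 2*√10) = -5 - 2*√10 ≈ -11.325)
((3 + 3*(-2))*G)*6 = ((3 + 3*(-2))*(-5 - 2*√10))*6 = ((3 - 6)*(-5 - 2*√10))*6 = -3*(-5 - 2*√10)*6 = (15 + 6*√10)*6 = 90 + 36*√10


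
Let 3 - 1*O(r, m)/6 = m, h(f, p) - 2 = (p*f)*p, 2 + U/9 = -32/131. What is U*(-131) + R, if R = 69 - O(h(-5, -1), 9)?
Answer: 2751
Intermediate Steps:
U = -2646/131 (U = -18 + 9*(-32/131) = -18 - 288/131 = -2646/131 ≈ -20.198)
h(f, p) = 2 + f*p² (h(f, p) = 2 + (p*f)*p = 2 + (f*p)*p = 2 + f*p²)
O(r, m) = 18 - 6*m
R = 105 (R = 69 - (18 - 6*9) = 69 - (18 - 54) = 69 - 1*(-36) = 69 + 36 = 105)
U*(-131) + R = -2646/131*(-131) + 105 = 2646 + 105 = 2751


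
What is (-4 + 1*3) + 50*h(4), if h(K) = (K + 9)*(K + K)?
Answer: 5199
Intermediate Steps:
h(K) = 2*K*(9 + K) (h(K) = (9 + K)*(2*K) = 2*K*(9 + K))
(-4 + 1*3) + 50*h(4) = (-4 + 1*3) + 50*(2*4*(9 + 4)) = (-4 + 3) + 50*(2*4*13) = -1 + 50*104 = -1 + 5200 = 5199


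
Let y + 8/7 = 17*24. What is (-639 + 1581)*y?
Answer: 2682816/7 ≈ 3.8326e+5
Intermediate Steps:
y = 2848/7 (y = -8/7 + 17*24 = -8/7 + 408 = 2848/7 ≈ 406.86)
(-639 + 1581)*y = (-639 + 1581)*(2848/7) = 942*(2848/7) = 2682816/7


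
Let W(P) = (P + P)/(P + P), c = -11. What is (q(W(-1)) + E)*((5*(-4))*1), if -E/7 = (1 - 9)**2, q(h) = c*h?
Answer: 9180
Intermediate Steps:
W(P) = 1 (W(P) = (2*P)/((2*P)) = (2*P)*(1/(2*P)) = 1)
q(h) = -11*h
E = -448 (E = -7*(1 - 9)**2 = -7*(-8)**2 = -7*64 = -448)
(q(W(-1)) + E)*((5*(-4))*1) = (-11*1 - 448)*((5*(-4))*1) = (-11 - 448)*(-20*1) = -459*(-20) = 9180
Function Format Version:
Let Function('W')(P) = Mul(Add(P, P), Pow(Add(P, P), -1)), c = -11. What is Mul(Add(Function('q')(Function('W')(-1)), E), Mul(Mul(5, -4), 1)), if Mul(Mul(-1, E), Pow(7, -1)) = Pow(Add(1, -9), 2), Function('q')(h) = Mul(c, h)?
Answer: 9180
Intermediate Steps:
Function('W')(P) = 1 (Function('W')(P) = Mul(Mul(2, P), Pow(Mul(2, P), -1)) = Mul(Mul(2, P), Mul(Rational(1, 2), Pow(P, -1))) = 1)
Function('q')(h) = Mul(-11, h)
E = -448 (E = Mul(-7, Pow(Add(1, -9), 2)) = Mul(-7, Pow(-8, 2)) = Mul(-7, 64) = -448)
Mul(Add(Function('q')(Function('W')(-1)), E), Mul(Mul(5, -4), 1)) = Mul(Add(Mul(-11, 1), -448), Mul(Mul(5, -4), 1)) = Mul(Add(-11, -448), Mul(-20, 1)) = Mul(-459, -20) = 9180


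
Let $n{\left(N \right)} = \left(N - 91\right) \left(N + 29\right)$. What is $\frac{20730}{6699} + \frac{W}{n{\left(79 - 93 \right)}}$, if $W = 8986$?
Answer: $- \frac{1311784}{502425} \approx -2.6109$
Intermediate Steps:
$n{\left(N \right)} = \left(-91 + N\right) \left(29 + N\right)$
$\frac{20730}{6699} + \frac{W}{n{\left(79 - 93 \right)}} = \frac{20730}{6699} + \frac{8986}{-2639 + \left(79 - 93\right)^{2} - 62 \left(79 - 93\right)} = 20730 \cdot \frac{1}{6699} + \frac{8986}{-2639 + \left(79 - 93\right)^{2} - 62 \left(79 - 93\right)} = \frac{6910}{2233} + \frac{8986}{-2639 + \left(-14\right)^{2} - -868} = \frac{6910}{2233} + \frac{8986}{-2639 + 196 + 868} = \frac{6910}{2233} + \frac{8986}{-1575} = \frac{6910}{2233} + 8986 \left(- \frac{1}{1575}\right) = \frac{6910}{2233} - \frac{8986}{1575} = - \frac{1311784}{502425}$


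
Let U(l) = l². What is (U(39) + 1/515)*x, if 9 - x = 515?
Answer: -396357896/515 ≈ -7.6963e+5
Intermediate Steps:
x = -506 (x = 9 - 1*515 = 9 - 515 = -506)
(U(39) + 1/515)*x = (39² + 1/515)*(-506) = (1521 + 1/515)*(-506) = (783316/515)*(-506) = -396357896/515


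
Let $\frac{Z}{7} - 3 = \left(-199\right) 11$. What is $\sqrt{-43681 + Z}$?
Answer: $i \sqrt{58983} \approx 242.86 i$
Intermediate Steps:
$Z = -15302$ ($Z = 21 + 7 \left(\left(-199\right) 11\right) = 21 + 7 \left(-2189\right) = 21 - 15323 = -15302$)
$\sqrt{-43681 + Z} = \sqrt{-43681 - 15302} = \sqrt{-58983} = i \sqrt{58983}$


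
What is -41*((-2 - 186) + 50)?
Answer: 5658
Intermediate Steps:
-41*((-2 - 186) + 50) = -41*(-188 + 50) = -41*(-138) = 5658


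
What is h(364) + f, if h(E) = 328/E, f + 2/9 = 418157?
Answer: 342471139/819 ≈ 4.1816e+5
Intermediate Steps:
f = 3763411/9 (f = -2/9 + 418157 = 3763411/9 ≈ 4.1816e+5)
h(364) + f = 328/364 + 3763411/9 = 328*(1/364) + 3763411/9 = 82/91 + 3763411/9 = 342471139/819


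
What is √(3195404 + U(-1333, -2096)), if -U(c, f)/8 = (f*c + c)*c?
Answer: 2*√7445963761 ≈ 1.7258e+5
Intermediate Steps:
U(c, f) = -8*c*(c + c*f) (U(c, f) = -8*(f*c + c)*c = -8*(c*f + c)*c = -8*(c + c*f)*c = -8*c*(c + c*f))
√(3195404 + U(-1333, -2096)) = √(3195404 + 8*(-1333)²*(-1 - 1*(-2096))) = √(3195404 + 8*1776889*(-1 + 2096)) = √(3195404 + 8*1776889*2095) = √(3195404 + 29780659640) = √29783855044 = 2*√7445963761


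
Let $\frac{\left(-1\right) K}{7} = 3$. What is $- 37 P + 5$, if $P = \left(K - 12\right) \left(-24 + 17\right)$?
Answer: $-8542$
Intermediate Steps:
$K = -21$ ($K = \left(-7\right) 3 = -21$)
$P = 231$ ($P = \left(-21 - 12\right) \left(-24 + 17\right) = \left(-33\right) \left(-7\right) = 231$)
$- 37 P + 5 = \left(-37\right) 231 + 5 = -8547 + 5 = -8542$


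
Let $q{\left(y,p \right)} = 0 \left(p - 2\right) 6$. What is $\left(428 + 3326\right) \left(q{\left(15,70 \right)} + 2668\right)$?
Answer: $10015672$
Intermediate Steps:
$q{\left(y,p \right)} = 0$ ($q{\left(y,p \right)} = 0 \left(p - 2\right) 6 = 0 \left(-2 + p\right) 6 = 0 \cdot 6 = 0$)
$\left(428 + 3326\right) \left(q{\left(15,70 \right)} + 2668\right) = \left(428 + 3326\right) \left(0 + 2668\right) = 3754 \cdot 2668 = 10015672$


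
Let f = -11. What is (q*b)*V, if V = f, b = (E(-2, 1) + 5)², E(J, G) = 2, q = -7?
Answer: 3773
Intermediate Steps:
b = 49 (b = (2 + 5)² = 7² = 49)
V = -11
(q*b)*V = -7*49*(-11) = -343*(-11) = 3773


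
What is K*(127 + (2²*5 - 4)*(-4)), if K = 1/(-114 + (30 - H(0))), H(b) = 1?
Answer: -63/85 ≈ -0.74118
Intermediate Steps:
K = -1/85 (K = 1/(-114 + (30 - 1*1)) = 1/(-114 + (30 - 1)) = 1/(-114 + 29) = 1/(-85) = -1/85 ≈ -0.011765)
K*(127 + (2²*5 - 4)*(-4)) = -(127 + (2²*5 - 4)*(-4))/85 = -(127 + (4*5 - 4)*(-4))/85 = -(127 + (20 - 4)*(-4))/85 = -(127 + 16*(-4))/85 = -(127 - 64)/85 = -1/85*63 = -63/85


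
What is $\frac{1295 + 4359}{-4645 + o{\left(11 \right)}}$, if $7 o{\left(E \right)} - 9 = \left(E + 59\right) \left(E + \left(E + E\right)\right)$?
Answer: $- \frac{19789}{15098} \approx -1.3107$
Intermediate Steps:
$o{\left(E \right)} = \frac{9}{7} + \frac{3 E \left(59 + E\right)}{7}$ ($o{\left(E \right)} = \frac{9}{7} + \frac{\left(E + 59\right) \left(E + \left(E + E\right)\right)}{7} = \frac{9}{7} + \frac{\left(59 + E\right) \left(E + 2 E\right)}{7} = \frac{9}{7} + \frac{\left(59 + E\right) 3 E}{7} = \frac{9}{7} + \frac{3 E \left(59 + E\right)}{7}$)
$\frac{1295 + 4359}{-4645 + o{\left(11 \right)}} = \frac{1295 + 4359}{-4645 + \left(\frac{9}{7} + \frac{3 \cdot 11^{2}}{7} + \frac{177}{7} \cdot 11\right)} = \frac{5654}{-4645 + \left(\frac{9}{7} + \frac{3}{7} \cdot 121 + \frac{1947}{7}\right)} = \frac{5654}{-4645 + \left(\frac{9}{7} + \frac{363}{7} + \frac{1947}{7}\right)} = \frac{5654}{-4645 + \frac{2319}{7}} = \frac{5654}{- \frac{30196}{7}} = 5654 \left(- \frac{7}{30196}\right) = - \frac{19789}{15098}$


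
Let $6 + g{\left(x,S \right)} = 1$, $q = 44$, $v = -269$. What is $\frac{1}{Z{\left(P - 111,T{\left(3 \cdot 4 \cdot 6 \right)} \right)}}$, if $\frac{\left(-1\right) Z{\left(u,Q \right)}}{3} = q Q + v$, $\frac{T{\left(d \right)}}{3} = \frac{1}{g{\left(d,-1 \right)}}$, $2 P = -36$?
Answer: $\frac{5}{4431} \approx 0.0011284$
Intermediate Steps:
$P = -18$ ($P = \frac{1}{2} \left(-36\right) = -18$)
$g{\left(x,S \right)} = -5$ ($g{\left(x,S \right)} = -6 + 1 = -5$)
$T{\left(d \right)} = - \frac{3}{5}$ ($T{\left(d \right)} = \frac{3}{-5} = 3 \left(- \frac{1}{5}\right) = - \frac{3}{5}$)
$Z{\left(u,Q \right)} = 807 - 132 Q$ ($Z{\left(u,Q \right)} = - 3 \left(44 Q - 269\right) = - 3 \left(-269 + 44 Q\right) = 807 - 132 Q$)
$\frac{1}{Z{\left(P - 111,T{\left(3 \cdot 4 \cdot 6 \right)} \right)}} = \frac{1}{807 - - \frac{396}{5}} = \frac{1}{807 + \frac{396}{5}} = \frac{1}{\frac{4431}{5}} = \frac{5}{4431}$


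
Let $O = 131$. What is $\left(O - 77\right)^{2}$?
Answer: $2916$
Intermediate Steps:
$\left(O - 77\right)^{2} = \left(131 - 77\right)^{2} = 54^{2} = 2916$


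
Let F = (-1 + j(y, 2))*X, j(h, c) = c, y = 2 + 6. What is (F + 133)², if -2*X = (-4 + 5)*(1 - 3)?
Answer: 17956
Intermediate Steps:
y = 8
X = 1 (X = -(-4 + 5)*(1 - 3)/2 = -(-2)/2 = -½*(-2) = 1)
F = 1 (F = (-1 + 2)*1 = 1*1 = 1)
(F + 133)² = (1 + 133)² = 134² = 17956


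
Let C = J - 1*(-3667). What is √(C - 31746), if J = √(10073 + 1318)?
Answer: √(-28079 + √11391) ≈ 167.25*I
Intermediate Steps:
J = √11391 ≈ 106.73
C = 3667 + √11391 (C = √11391 - 1*(-3667) = √11391 + 3667 = 3667 + √11391 ≈ 3773.7)
√(C - 31746) = √((3667 + √11391) - 31746) = √(-28079 + √11391)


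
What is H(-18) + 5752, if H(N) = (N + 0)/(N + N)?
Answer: 11505/2 ≈ 5752.5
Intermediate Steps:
H(N) = ½ (H(N) = N/((2*N)) = N*(1/(2*N)) = ½)
H(-18) + 5752 = ½ + 5752 = 11505/2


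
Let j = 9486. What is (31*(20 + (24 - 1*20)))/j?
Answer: 4/51 ≈ 0.078431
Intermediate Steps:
(31*(20 + (24 - 1*20)))/j = (31*(20 + (24 - 1*20)))/9486 = (31*(20 + (24 - 20)))*(1/9486) = (31*(20 + 4))*(1/9486) = (31*24)*(1/9486) = 744*(1/9486) = 4/51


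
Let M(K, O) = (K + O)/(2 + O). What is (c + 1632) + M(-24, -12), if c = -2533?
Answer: -4487/5 ≈ -897.40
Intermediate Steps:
M(K, O) = (K + O)/(2 + O)
(c + 1632) + M(-24, -12) = (-2533 + 1632) + (-24 - 12)/(2 - 12) = -901 - 36/(-10) = -901 - 1/10*(-36) = -901 + 18/5 = -4487/5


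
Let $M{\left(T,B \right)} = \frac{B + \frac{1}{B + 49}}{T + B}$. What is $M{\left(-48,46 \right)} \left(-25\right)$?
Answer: $\frac{21855}{38} \approx 575.13$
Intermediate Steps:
$M{\left(T,B \right)} = \frac{B + \frac{1}{49 + B}}{B + T}$
$M{\left(-48,46 \right)} \left(-25\right) = \frac{1 + 46^{2} + 49 \cdot 46}{46^{2} + 49 \cdot 46 + 49 \left(-48\right) + 46 \left(-48\right)} \left(-25\right) = \frac{1 + 2116 + 2254}{2116 + 2254 - 2352 - 2208} \left(-25\right) = \frac{1}{-190} \cdot 4371 \left(-25\right) = \left(- \frac{1}{190}\right) 4371 \left(-25\right) = \left(- \frac{4371}{190}\right) \left(-25\right) = \frac{21855}{38}$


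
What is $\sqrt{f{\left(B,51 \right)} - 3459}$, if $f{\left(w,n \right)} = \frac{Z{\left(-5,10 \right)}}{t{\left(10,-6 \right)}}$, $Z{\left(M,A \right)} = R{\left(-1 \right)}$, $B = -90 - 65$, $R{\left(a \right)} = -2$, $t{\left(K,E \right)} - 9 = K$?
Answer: $\frac{i \sqrt{1248737}}{19} \approx 58.814 i$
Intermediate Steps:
$t{\left(K,E \right)} = 9 + K$
$B = -155$
$Z{\left(M,A \right)} = -2$
$f{\left(w,n \right)} = - \frac{2}{19}$ ($f{\left(w,n \right)} = - \frac{2}{9 + 10} = - \frac{2}{19}$)
$\sqrt{f{\left(B,51 \right)} - 3459} = \sqrt{- \frac{2}{19} - 3459} = \sqrt{- \frac{65723}{19}} = \frac{i \sqrt{1248737}}{19}$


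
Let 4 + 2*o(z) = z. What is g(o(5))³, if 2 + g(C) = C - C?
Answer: -8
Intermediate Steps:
o(z) = -2 + z/2
g(C) = -2 (g(C) = -2 + (C - C) = -2 + 0 = -2)
g(o(5))³ = (-2)³ = -8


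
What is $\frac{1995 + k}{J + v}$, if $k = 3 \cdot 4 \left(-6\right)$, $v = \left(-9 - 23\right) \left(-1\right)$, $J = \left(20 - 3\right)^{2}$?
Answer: $\frac{641}{107} \approx 5.9907$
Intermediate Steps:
$J = 289$ ($J = 17^{2} = 289$)
$v = 32$ ($v = \left(-32\right) \left(-1\right) = 32$)
$k = -72$ ($k = 12 \left(-6\right) = -72$)
$\frac{1995 + k}{J + v} = \frac{1995 - 72}{289 + 32} = \frac{1923}{321} = 1923 \cdot \frac{1}{321} = \frac{641}{107}$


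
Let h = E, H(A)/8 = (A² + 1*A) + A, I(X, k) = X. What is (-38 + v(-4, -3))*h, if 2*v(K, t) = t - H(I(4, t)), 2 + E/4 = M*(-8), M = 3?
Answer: 14092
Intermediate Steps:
E = -104 (E = -8 + 4*(3*(-8)) = -8 + 4*(-24) = -8 - 96 = -104)
H(A) = 8*A² + 16*A (H(A) = 8*((A² + 1*A) + A) = 8*((A² + A) + A) = 8*((A + A²) + A) = 8*(A² + 2*A) = 8*A² + 16*A)
h = -104
v(K, t) = -96 + t/2 (v(K, t) = (t - 8*4*(2 + 4))/2 = (t - 8*4*6)/2 = (t - 1*192)/2 = (t - 192)/2 = (-192 + t)/2 = -96 + t/2)
(-38 + v(-4, -3))*h = (-38 + (-96 + (½)*(-3)))*(-104) = (-38 + (-96 - 3/2))*(-104) = (-38 - 195/2)*(-104) = -271/2*(-104) = 14092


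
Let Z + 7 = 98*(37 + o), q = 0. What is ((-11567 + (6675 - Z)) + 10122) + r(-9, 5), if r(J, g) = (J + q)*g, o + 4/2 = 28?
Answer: -982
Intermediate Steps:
o = 26 (o = -2 + 28 = 26)
r(J, g) = J*g (r(J, g) = (J + 0)*g = J*g)
Z = 6167 (Z = -7 + 98*(37 + 26) = -7 + 98*63 = -7 + 6174 = 6167)
((-11567 + (6675 - Z)) + 10122) + r(-9, 5) = ((-11567 + (6675 - 1*6167)) + 10122) - 9*5 = ((-11567 + (6675 - 6167)) + 10122) - 45 = ((-11567 + 508) + 10122) - 45 = (-11059 + 10122) - 45 = -937 - 45 = -982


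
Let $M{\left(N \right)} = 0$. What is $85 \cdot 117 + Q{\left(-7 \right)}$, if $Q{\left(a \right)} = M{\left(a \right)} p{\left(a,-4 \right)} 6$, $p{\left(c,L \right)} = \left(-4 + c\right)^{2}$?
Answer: $9945$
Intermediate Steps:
$Q{\left(a \right)} = 0$ ($Q{\left(a \right)} = 0 \left(-4 + a\right)^{2} \cdot 6 = 0 \cdot 6 = 0$)
$85 \cdot 117 + Q{\left(-7 \right)} = 85 \cdot 117 + 0 = 9945 + 0 = 9945$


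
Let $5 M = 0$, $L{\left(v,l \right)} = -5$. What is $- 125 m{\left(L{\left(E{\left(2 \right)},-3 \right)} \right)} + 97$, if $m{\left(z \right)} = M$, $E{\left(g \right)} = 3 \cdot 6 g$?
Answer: $97$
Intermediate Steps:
$E{\left(g \right)} = 18 g$
$M = 0$ ($M = \frac{1}{5} \cdot 0 = 0$)
$m{\left(z \right)} = 0$
$- 125 m{\left(L{\left(E{\left(2 \right)},-3 \right)} \right)} + 97 = \left(-125\right) 0 + 97 = 0 + 97 = 97$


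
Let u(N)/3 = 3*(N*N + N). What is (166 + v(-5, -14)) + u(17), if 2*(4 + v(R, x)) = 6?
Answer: 2919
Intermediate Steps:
v(R, x) = -1 (v(R, x) = -4 + (½)*6 = -4 + 3 = -1)
u(N) = 9*N + 9*N² (u(N) = 3*(3*(N*N + N)) = 3*(3*(N² + N)) = 3*(3*(N + N²)) = 3*(3*N + 3*N²) = 9*N + 9*N²)
(166 + v(-5, -14)) + u(17) = (166 - 1) + 9*17*(1 + 17) = 165 + 9*17*18 = 165 + 2754 = 2919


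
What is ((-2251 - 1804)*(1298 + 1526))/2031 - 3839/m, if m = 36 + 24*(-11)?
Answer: -867701317/154356 ≈ -5621.4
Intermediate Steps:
m = -228 (m = 36 - 264 = -228)
((-2251 - 1804)*(1298 + 1526))/2031 - 3839/m = ((-2251 - 1804)*(1298 + 1526))/2031 - 3839/(-228) = -4055*2824*(1/2031) - 3839*(-1/228) = -11451320*1/2031 + 3839/228 = -11451320/2031 + 3839/228 = -867701317/154356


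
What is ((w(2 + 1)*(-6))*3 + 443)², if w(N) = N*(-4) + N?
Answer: 366025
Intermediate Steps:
w(N) = -3*N (w(N) = -4*N + N = -3*N)
((w(2 + 1)*(-6))*3 + 443)² = ((-3*(2 + 1)*(-6))*3 + 443)² = ((-3*3*(-6))*3 + 443)² = (-9*(-6)*3 + 443)² = (54*3 + 443)² = (162 + 443)² = 605² = 366025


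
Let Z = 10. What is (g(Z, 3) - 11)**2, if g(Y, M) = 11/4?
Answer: 1089/16 ≈ 68.063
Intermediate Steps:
g(Y, M) = 11/4 (g(Y, M) = 11*(1/4) = 11/4)
(g(Z, 3) - 11)**2 = (11/4 - 11)**2 = (-33/4)**2 = 1089/16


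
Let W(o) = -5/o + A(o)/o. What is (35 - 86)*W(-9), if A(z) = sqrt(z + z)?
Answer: -85/3 + 17*I*sqrt(2) ≈ -28.333 + 24.042*I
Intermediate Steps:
A(z) = sqrt(2)*sqrt(z) (A(z) = sqrt(2*z) = sqrt(2)*sqrt(z))
W(o) = -5/o + sqrt(2)/sqrt(o) (W(o) = -5/o + (sqrt(2)*sqrt(o))/o = -5/o + sqrt(2)/sqrt(o))
(35 - 86)*W(-9) = (35 - 86)*((-5 + sqrt(2)*sqrt(-9))/(-9)) = -(-17)*(-5 + sqrt(2)*(3*I))/3 = -(-17)*(-5 + 3*I*sqrt(2))/3 = -51*(5/9 - I*sqrt(2)/3) = -85/3 + 17*I*sqrt(2)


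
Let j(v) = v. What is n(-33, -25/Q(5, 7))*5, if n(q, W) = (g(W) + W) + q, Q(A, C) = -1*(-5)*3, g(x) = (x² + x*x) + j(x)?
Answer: -1385/9 ≈ -153.89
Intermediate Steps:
g(x) = x + 2*x² (g(x) = (x² + x*x) + x = (x² + x²) + x = 2*x² + x = x + 2*x²)
Q(A, C) = 15 (Q(A, C) = 5*3 = 15)
n(q, W) = W + q + W*(1 + 2*W) (n(q, W) = (W*(1 + 2*W) + W) + q = (W + W*(1 + 2*W)) + q = W + q + W*(1 + 2*W))
n(-33, -25/Q(5, 7))*5 = (-33 + 2*(-25/15) + 2*(-25/15)²)*5 = (-33 + 2*(-25*1/15) + 2*(-25*1/15)²)*5 = (-33 + 2*(-5/3) + 2*(-5/3)²)*5 = (-33 - 10/3 + 2*(25/9))*5 = (-33 - 10/3 + 50/9)*5 = -277/9*5 = -1385/9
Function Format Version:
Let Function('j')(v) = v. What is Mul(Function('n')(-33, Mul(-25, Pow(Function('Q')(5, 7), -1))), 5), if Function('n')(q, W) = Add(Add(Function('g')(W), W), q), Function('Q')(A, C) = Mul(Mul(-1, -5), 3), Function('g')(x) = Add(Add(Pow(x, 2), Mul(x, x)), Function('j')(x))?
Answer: Rational(-1385, 9) ≈ -153.89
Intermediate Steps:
Function('g')(x) = Add(x, Mul(2, Pow(x, 2))) (Function('g')(x) = Add(Add(Pow(x, 2), Mul(x, x)), x) = Add(Add(Pow(x, 2), Pow(x, 2)), x) = Add(Mul(2, Pow(x, 2)), x) = Add(x, Mul(2, Pow(x, 2))))
Function('Q')(A, C) = 15 (Function('Q')(A, C) = Mul(5, 3) = 15)
Function('n')(q, W) = Add(W, q, Mul(W, Add(1, Mul(2, W)))) (Function('n')(q, W) = Add(Add(Mul(W, Add(1, Mul(2, W))), W), q) = Add(Add(W, Mul(W, Add(1, Mul(2, W)))), q) = Add(W, q, Mul(W, Add(1, Mul(2, W)))))
Mul(Function('n')(-33, Mul(-25, Pow(Function('Q')(5, 7), -1))), 5) = Mul(Add(-33, Mul(2, Mul(-25, Pow(15, -1))), Mul(2, Pow(Mul(-25, Pow(15, -1)), 2))), 5) = Mul(Add(-33, Mul(2, Mul(-25, Rational(1, 15))), Mul(2, Pow(Mul(-25, Rational(1, 15)), 2))), 5) = Mul(Add(-33, Mul(2, Rational(-5, 3)), Mul(2, Pow(Rational(-5, 3), 2))), 5) = Mul(Add(-33, Rational(-10, 3), Mul(2, Rational(25, 9))), 5) = Mul(Add(-33, Rational(-10, 3), Rational(50, 9)), 5) = Mul(Rational(-277, 9), 5) = Rational(-1385, 9)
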